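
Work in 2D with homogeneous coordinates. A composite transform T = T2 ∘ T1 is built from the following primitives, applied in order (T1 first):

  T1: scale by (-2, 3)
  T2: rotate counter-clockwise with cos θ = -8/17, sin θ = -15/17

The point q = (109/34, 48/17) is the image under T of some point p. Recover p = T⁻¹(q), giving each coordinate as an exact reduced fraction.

T1 = [-2 0 0; 0 3 0; 0 0 1]
T2·T1 = [16/17 45/17 0; 30/17 -24/17 0; 0 0 1]
det M = -6; M⁻¹ = [4/17 15/34 0; 5/17 -8/51 0; 0 0 1]
M⁻¹ · (109/34, 48/17)ᵀ = (2, 1/2)ᵀ

p = (2, 1/2)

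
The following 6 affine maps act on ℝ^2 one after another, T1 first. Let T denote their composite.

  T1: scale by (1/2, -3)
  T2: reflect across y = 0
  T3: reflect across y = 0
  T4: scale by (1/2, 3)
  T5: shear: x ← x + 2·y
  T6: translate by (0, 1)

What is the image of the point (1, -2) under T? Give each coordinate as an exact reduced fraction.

T(p) = (145/4, 19)

T1 scale by (1/2, -3): (1, -2) → (1/2, 6)
T2 reflect across y = 0: (1/2, 6) → (1/2, -6)
T3 reflect across y = 0: (1/2, -6) → (1/2, 6)
T4 scale by (1/2, 3): (1/2, 6) → (1/4, 18)
T5 shear: x ← x + 2·y: (1/4, 18) → (145/4, 18)
T6 translate by (0, 1): (145/4, 18) → (145/4, 19)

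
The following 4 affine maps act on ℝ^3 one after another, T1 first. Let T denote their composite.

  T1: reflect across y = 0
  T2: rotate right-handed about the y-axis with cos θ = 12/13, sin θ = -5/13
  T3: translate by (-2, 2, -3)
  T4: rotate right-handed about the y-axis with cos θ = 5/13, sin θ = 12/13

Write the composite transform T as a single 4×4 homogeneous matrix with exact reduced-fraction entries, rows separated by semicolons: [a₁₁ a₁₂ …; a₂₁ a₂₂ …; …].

T1 = [1 0 0 0; 0 -1 0 0; 0 0 1 0; 0 0 0 1]
T2·T1 = [12/13 0 -5/13 0; 0 -1 0 0; 5/13 0 12/13 0; 0 0 0 1]
T3·…·T1 = [12/13 0 -5/13 -2; 0 -1 0 2; 5/13 0 12/13 -3; 0 0 0 1]
T4·…·T1 = [120/169 0 119/169 -46/13; 0 -1 0 2; -119/169 0 120/169 9/13; 0 0 0 1]

T = [120/169 0 119/169 -46/13; 0 -1 0 2; -119/169 0 120/169 9/13; 0 0 0 1]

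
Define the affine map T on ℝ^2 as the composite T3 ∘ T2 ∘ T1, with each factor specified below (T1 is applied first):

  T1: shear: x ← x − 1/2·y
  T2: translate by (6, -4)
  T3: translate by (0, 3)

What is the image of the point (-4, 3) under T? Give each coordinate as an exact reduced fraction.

T1 shear: x ← x − 1/2·y: (-4, 3) → (-11/2, 3)
T2 translate by (6, -4): (-11/2, 3) → (1/2, -1)
T3 translate by (0, 3): (1/2, -1) → (1/2, 2)

T(p) = (1/2, 2)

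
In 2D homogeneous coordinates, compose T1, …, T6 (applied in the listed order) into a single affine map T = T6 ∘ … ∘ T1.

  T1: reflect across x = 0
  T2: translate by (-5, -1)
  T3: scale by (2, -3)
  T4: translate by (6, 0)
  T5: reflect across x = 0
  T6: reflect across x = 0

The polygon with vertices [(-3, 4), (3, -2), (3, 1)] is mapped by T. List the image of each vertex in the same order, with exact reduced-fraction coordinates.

image vertices: (2, -9), (-10, 9), (-10, 0)

T1 reflect across x = 0: (-3, 4) → (3, 4); (3, -2) → (-3, -2); (3, 1) → (-3, 1)
T2 translate by (-5, -1): (3, 4) → (-2, 3); (-3, -2) → (-8, -3); (-3, 1) → (-8, 0)
T3 scale by (2, -3): (-2, 3) → (-4, -9); (-8, -3) → (-16, 9); (-8, 0) → (-16, 0)
T4 translate by (6, 0): (-4, -9) → (2, -9); (-16, 9) → (-10, 9); (-16, 0) → (-10, 0)
T5 reflect across x = 0: (2, -9) → (-2, -9); (-10, 9) → (10, 9); (-10, 0) → (10, 0)
T6 reflect across x = 0: (-2, -9) → (2, -9); (10, 9) → (-10, 9); (10, 0) → (-10, 0)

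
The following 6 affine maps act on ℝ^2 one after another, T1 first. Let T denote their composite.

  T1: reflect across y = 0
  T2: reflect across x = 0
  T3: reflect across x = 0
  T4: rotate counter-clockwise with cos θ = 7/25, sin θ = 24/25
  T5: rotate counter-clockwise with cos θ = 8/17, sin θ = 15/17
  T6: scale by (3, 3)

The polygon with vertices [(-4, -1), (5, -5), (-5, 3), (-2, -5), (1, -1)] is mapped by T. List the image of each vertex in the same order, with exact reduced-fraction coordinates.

image vertices: (2757/425, -4476/425), (-1803/85, -21/85), (7233/425, -1719/425), (-2631/425, -6342/425), (-1803/425, -21/425)

T1 reflect across y = 0: (-4, -1) → (-4, 1); (5, -5) → (5, 5); (-5, 3) → (-5, -3); (-2, -5) → (-2, 5); (1, -1) → (1, 1)
T2 reflect across x = 0: (-4, 1) → (4, 1); (5, 5) → (-5, 5); (-5, -3) → (5, -3); (-2, 5) → (2, 5); (1, 1) → (-1, 1)
T3 reflect across x = 0: (4, 1) → (-4, 1); (-5, 5) → (5, 5); (5, -3) → (-5, -3); (2, 5) → (-2, 5); (-1, 1) → (1, 1)
T4 rotate counter-clockwise with cos θ = 7/25, sin θ = 24/25: (-4, 1) → (-52/25, -89/25); (5, 5) → (-17/5, 31/5); (-5, -3) → (37/25, -141/25); (-2, 5) → (-134/25, -13/25); (1, 1) → (-17/25, 31/25)
T5 rotate counter-clockwise with cos θ = 8/17, sin θ = 15/17: (-52/25, -89/25) → (919/425, -1492/425); (-17/5, 31/5) → (-601/85, -7/85); (37/25, -141/25) → (2411/425, -573/425); (-134/25, -13/25) → (-877/425, -2114/425); (-17/25, 31/25) → (-601/425, -7/425)
T6 scale by (3, 3): (919/425, -1492/425) → (2757/425, -4476/425); (-601/85, -7/85) → (-1803/85, -21/85); (2411/425, -573/425) → (7233/425, -1719/425); (-877/425, -2114/425) → (-2631/425, -6342/425); (-601/425, -7/425) → (-1803/425, -21/425)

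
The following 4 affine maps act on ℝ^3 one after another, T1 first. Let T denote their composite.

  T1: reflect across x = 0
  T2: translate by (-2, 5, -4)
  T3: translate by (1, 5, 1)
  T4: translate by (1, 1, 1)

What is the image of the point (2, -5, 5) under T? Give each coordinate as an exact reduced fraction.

T(p) = (-2, 6, 3)

T1 reflect across x = 0: (2, -5, 5) → (-2, -5, 5)
T2 translate by (-2, 5, -4): (-2, -5, 5) → (-4, 0, 1)
T3 translate by (1, 5, 1): (-4, 0, 1) → (-3, 5, 2)
T4 translate by (1, 1, 1): (-3, 5, 2) → (-2, 6, 3)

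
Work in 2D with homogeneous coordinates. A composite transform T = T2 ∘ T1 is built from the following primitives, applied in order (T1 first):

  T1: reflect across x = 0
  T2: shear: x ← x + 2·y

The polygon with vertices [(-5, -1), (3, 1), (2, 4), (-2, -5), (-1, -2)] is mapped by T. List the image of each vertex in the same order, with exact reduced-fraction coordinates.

image vertices: (3, -1), (-1, 1), (6, 4), (-8, -5), (-3, -2)

T1 reflect across x = 0: (-5, -1) → (5, -1); (3, 1) → (-3, 1); (2, 4) → (-2, 4); (-2, -5) → (2, -5); (-1, -2) → (1, -2)
T2 shear: x ← x + 2·y: (5, -1) → (3, -1); (-3, 1) → (-1, 1); (-2, 4) → (6, 4); (2, -5) → (-8, -5); (1, -2) → (-3, -2)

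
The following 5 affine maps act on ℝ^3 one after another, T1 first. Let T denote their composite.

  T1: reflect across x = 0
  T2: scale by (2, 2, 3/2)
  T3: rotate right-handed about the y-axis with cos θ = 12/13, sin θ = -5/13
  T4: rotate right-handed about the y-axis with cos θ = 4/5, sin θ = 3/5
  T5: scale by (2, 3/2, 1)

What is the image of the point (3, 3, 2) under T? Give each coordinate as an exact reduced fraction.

T(p) = (-132/13, 9, 57/13)

T1 reflect across x = 0: (3, 3, 2) → (-3, 3, 2)
T2 scale by (2, 2, 3/2): (-3, 3, 2) → (-6, 6, 3)
T3 rotate right-handed about the y-axis with cos θ = 12/13, sin θ = -5/13: (-6, 6, 3) → (-87/13, 6, 6/13)
T4 rotate right-handed about the y-axis with cos θ = 4/5, sin θ = 3/5: (-87/13, 6, 6/13) → (-66/13, 6, 57/13)
T5 scale by (2, 3/2, 1): (-66/13, 6, 57/13) → (-132/13, 9, 57/13)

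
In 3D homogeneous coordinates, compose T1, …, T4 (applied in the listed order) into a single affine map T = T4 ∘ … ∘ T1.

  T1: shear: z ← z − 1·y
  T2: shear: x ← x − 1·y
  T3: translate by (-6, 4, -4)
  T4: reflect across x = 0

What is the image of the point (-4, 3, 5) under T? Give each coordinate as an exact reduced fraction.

T(p) = (13, 7, -2)

T1 shear: z ← z − 1·y: (-4, 3, 5) → (-4, 3, 2)
T2 shear: x ← x − 1·y: (-4, 3, 2) → (-7, 3, 2)
T3 translate by (-6, 4, -4): (-7, 3, 2) → (-13, 7, -2)
T4 reflect across x = 0: (-13, 7, -2) → (13, 7, -2)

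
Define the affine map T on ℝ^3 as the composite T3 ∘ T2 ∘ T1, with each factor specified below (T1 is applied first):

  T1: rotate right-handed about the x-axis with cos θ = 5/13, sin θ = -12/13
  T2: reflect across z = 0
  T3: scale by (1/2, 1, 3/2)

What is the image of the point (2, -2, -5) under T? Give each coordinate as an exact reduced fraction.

T1 rotate right-handed about the x-axis with cos θ = 5/13, sin θ = -12/13: (2, -2, -5) → (2, -70/13, -1/13)
T2 reflect across z = 0: (2, -70/13, -1/13) → (2, -70/13, 1/13)
T3 scale by (1/2, 1, 3/2): (2, -70/13, 1/13) → (1, -70/13, 3/26)

T(p) = (1, -70/13, 3/26)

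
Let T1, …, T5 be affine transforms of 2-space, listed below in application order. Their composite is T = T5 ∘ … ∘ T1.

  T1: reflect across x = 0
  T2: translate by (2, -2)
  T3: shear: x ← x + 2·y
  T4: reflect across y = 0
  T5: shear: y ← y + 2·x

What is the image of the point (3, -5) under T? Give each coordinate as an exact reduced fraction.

T(p) = (-15, -23)

T1 reflect across x = 0: (3, -5) → (-3, -5)
T2 translate by (2, -2): (-3, -5) → (-1, -7)
T3 shear: x ← x + 2·y: (-1, -7) → (-15, -7)
T4 reflect across y = 0: (-15, -7) → (-15, 7)
T5 shear: y ← y + 2·x: (-15, 7) → (-15, -23)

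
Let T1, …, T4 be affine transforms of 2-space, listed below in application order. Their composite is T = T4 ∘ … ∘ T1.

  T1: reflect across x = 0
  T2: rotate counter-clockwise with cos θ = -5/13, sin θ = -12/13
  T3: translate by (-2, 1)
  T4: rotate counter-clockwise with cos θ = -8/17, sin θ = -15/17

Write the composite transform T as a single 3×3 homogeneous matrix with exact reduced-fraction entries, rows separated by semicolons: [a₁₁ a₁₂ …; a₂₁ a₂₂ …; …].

T = [140/221 -171/221 31/17; -171/221 -140/221 22/17; 0 0 1]

T1 = [-1 0 0; 0 1 0; 0 0 1]
T2·T1 = [5/13 12/13 0; 12/13 -5/13 0; 0 0 1]
T3·…·T1 = [5/13 12/13 -2; 12/13 -5/13 1; 0 0 1]
T4·…·T1 = [140/221 -171/221 31/17; -171/221 -140/221 22/17; 0 0 1]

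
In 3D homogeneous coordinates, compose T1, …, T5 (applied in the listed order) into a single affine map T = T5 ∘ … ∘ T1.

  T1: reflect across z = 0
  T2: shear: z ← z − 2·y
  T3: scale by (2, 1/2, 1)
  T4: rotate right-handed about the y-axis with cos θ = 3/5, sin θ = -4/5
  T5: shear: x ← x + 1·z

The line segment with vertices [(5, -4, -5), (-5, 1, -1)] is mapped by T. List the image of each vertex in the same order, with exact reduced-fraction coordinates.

T1 reflect across z = 0: (5, -4, -5) → (5, -4, 5); (-5, 1, -1) → (-5, 1, 1)
T2 shear: z ← z − 2·y: (5, -4, 5) → (5, -4, 13); (-5, 1, 1) → (-5, 1, -1)
T3 scale by (2, 1/2, 1): (5, -4, 13) → (10, -2, 13); (-5, 1, -1) → (-10, 1/2, -1)
T4 rotate right-handed about the y-axis with cos θ = 3/5, sin θ = -4/5: (10, -2, 13) → (-22/5, -2, 79/5); (-10, 1/2, -1) → (-26/5, 1/2, -43/5)
T5 shear: x ← x + 1·z: (-22/5, -2, 79/5) → (57/5, -2, 79/5); (-26/5, 1/2, -43/5) → (-69/5, 1/2, -43/5)

image vertices: (57/5, -2, 79/5), (-69/5, 1/2, -43/5)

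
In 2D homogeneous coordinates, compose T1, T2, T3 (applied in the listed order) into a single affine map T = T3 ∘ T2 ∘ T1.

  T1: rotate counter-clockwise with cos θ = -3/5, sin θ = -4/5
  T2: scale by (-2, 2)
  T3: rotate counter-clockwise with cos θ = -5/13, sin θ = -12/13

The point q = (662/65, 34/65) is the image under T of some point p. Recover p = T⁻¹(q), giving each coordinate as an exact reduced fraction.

p = (-5, -1)

T1 = [-3/5 4/5 0; -4/5 -3/5 0; 0 0 1]
T2·T1 = [6/5 -8/5 0; -8/5 -6/5 0; 0 0 1]
T3·…·T1 = [-126/65 -32/65 0; -32/65 126/65 0; 0 0 1]
det M = -4; M⁻¹ = [-63/130 -8/65 0; -8/65 63/130 0; 0 0 1]
M⁻¹ · (662/65, 34/65)ᵀ = (-5, -1)ᵀ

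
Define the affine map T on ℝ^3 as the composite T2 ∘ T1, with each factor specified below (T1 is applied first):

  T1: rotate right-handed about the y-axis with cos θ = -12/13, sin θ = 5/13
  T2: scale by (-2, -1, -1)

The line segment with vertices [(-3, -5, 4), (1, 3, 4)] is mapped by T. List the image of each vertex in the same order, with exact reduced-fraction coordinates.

T1 rotate right-handed about the y-axis with cos θ = -12/13, sin θ = 5/13: (-3, -5, 4) → (56/13, -5, -33/13); (1, 3, 4) → (8/13, 3, -53/13)
T2 scale by (-2, -1, -1): (56/13, -5, -33/13) → (-112/13, 5, 33/13); (8/13, 3, -53/13) → (-16/13, -3, 53/13)

image vertices: (-112/13, 5, 33/13), (-16/13, -3, 53/13)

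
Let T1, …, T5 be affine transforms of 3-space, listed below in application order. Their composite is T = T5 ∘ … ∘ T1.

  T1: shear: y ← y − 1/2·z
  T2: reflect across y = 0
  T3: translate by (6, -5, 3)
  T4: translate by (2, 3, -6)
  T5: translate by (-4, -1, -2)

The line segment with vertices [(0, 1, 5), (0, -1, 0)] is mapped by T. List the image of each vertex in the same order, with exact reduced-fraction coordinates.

image vertices: (4, -3/2, 0), (4, -2, -5)

T1 shear: y ← y − 1/2·z: (0, 1, 5) → (0, -3/2, 5); (0, -1, 0) → (0, -1, 0)
T2 reflect across y = 0: (0, -3/2, 5) → (0, 3/2, 5); (0, -1, 0) → (0, 1, 0)
T3 translate by (6, -5, 3): (0, 3/2, 5) → (6, -7/2, 8); (0, 1, 0) → (6, -4, 3)
T4 translate by (2, 3, -6): (6, -7/2, 8) → (8, -1/2, 2); (6, -4, 3) → (8, -1, -3)
T5 translate by (-4, -1, -2): (8, -1/2, 2) → (4, -3/2, 0); (8, -1, -3) → (4, -2, -5)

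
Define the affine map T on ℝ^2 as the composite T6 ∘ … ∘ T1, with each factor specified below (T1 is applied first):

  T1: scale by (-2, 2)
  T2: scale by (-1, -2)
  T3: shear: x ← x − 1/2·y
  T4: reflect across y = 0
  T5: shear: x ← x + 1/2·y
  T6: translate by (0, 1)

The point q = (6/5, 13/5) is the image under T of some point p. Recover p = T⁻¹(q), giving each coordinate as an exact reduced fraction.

p = (-1/5, 2/5)

T1 = [-2 0 0; 0 2 0; 0 0 1]
T2·T1 = [2 0 0; 0 -4 0; 0 0 1]
T3·…·T1 = [2 2 0; 0 -4 0; 0 0 1]
T4·…·T1 = [2 2 0; 0 4 0; 0 0 1]
T5·…·T1 = [2 4 0; 0 4 0; 0 0 1]
T6·…·T1 = [2 4 0; 0 4 1; 0 0 1]
det M = 8; M⁻¹ = [1/2 -1/2 1/2; 0 1/4 -1/4; 0 0 1]
M⁻¹ · (6/5, 13/5)ᵀ = (-1/5, 2/5)ᵀ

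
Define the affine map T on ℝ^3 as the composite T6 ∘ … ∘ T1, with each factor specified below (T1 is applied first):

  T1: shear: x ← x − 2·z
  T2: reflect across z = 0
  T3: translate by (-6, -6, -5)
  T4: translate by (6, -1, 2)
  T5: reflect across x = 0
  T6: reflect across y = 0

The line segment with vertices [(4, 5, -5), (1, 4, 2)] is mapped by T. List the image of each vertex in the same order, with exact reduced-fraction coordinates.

T1 shear: x ← x − 2·z: (4, 5, -5) → (14, 5, -5); (1, 4, 2) → (-3, 4, 2)
T2 reflect across z = 0: (14, 5, -5) → (14, 5, 5); (-3, 4, 2) → (-3, 4, -2)
T3 translate by (-6, -6, -5): (14, 5, 5) → (8, -1, 0); (-3, 4, -2) → (-9, -2, -7)
T4 translate by (6, -1, 2): (8, -1, 0) → (14, -2, 2); (-9, -2, -7) → (-3, -3, -5)
T5 reflect across x = 0: (14, -2, 2) → (-14, -2, 2); (-3, -3, -5) → (3, -3, -5)
T6 reflect across y = 0: (-14, -2, 2) → (-14, 2, 2); (3, -3, -5) → (3, 3, -5)

image vertices: (-14, 2, 2), (3, 3, -5)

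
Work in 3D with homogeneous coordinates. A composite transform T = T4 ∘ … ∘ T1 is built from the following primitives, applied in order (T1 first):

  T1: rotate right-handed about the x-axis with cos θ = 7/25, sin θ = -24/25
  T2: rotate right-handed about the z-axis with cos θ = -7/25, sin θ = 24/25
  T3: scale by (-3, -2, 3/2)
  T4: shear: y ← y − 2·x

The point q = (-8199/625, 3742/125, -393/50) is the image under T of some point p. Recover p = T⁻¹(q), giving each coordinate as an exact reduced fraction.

T1 = [1 0 0 0; 0 7/25 24/25 0; 0 -24/25 7/25 0; 0 0 0 1]
T2·T1 = [-7/25 -168/625 -576/625 0; 24/25 -49/625 -168/625 0; 0 -24/25 7/25 0; 0 0 0 1]
T3·…·T1 = [21/25 504/625 1728/625 0; -48/25 98/625 336/625 0; 0 -36/25 21/50 0; 0 0 0 1]
T4·…·T1 = [21/25 504/625 1728/625 0; -18/5 -182/125 -624/125 0; 0 -36/25 21/50 0; 0 0 0 1]
det M = 9; M⁻¹ = [-13/15 -12/25 0 0; 21/125 49/1250 -16/25 0; 72/125 84/625 14/75 0; 0 0 0 1]
M⁻¹ · (-8199/625, 3742/125, -393/50)ᵀ = (-3, 4, -5)ᵀ

p = (-3, 4, -5)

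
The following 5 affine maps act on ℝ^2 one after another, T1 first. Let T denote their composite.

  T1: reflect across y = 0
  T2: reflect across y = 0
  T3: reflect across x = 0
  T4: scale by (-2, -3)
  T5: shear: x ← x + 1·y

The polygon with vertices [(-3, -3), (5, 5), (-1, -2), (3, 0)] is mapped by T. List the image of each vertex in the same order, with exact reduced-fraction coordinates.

T1 reflect across y = 0: (-3, -3) → (-3, 3); (5, 5) → (5, -5); (-1, -2) → (-1, 2); (3, 0) → (3, 0)
T2 reflect across y = 0: (-3, 3) → (-3, -3); (5, -5) → (5, 5); (-1, 2) → (-1, -2); (3, 0) → (3, 0)
T3 reflect across x = 0: (-3, -3) → (3, -3); (5, 5) → (-5, 5); (-1, -2) → (1, -2); (3, 0) → (-3, 0)
T4 scale by (-2, -3): (3, -3) → (-6, 9); (-5, 5) → (10, -15); (1, -2) → (-2, 6); (-3, 0) → (6, 0)
T5 shear: x ← x + 1·y: (-6, 9) → (3, 9); (10, -15) → (-5, -15); (-2, 6) → (4, 6); (6, 0) → (6, 0)

image vertices: (3, 9), (-5, -15), (4, 6), (6, 0)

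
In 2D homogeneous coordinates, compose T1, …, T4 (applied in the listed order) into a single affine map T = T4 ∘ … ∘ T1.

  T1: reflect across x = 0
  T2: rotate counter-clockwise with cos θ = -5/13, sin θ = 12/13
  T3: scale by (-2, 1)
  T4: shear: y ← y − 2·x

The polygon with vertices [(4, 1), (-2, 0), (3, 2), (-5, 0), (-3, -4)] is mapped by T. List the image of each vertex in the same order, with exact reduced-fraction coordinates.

image vertices: (-16/13, -21/13), (20/13, -16/13), (18/13, -82/13), (50/13, -40/13), (-66/13, 188/13)

T1 reflect across x = 0: (4, 1) → (-4, 1); (-2, 0) → (2, 0); (3, 2) → (-3, 2); (-5, 0) → (5, 0); (-3, -4) → (3, -4)
T2 rotate counter-clockwise with cos θ = -5/13, sin θ = 12/13: (-4, 1) → (8/13, -53/13); (2, 0) → (-10/13, 24/13); (-3, 2) → (-9/13, -46/13); (5, 0) → (-25/13, 60/13); (3, -4) → (33/13, 56/13)
T3 scale by (-2, 1): (8/13, -53/13) → (-16/13, -53/13); (-10/13, 24/13) → (20/13, 24/13); (-9/13, -46/13) → (18/13, -46/13); (-25/13, 60/13) → (50/13, 60/13); (33/13, 56/13) → (-66/13, 56/13)
T4 shear: y ← y − 2·x: (-16/13, -53/13) → (-16/13, -21/13); (20/13, 24/13) → (20/13, -16/13); (18/13, -46/13) → (18/13, -82/13); (50/13, 60/13) → (50/13, -40/13); (-66/13, 56/13) → (-66/13, 188/13)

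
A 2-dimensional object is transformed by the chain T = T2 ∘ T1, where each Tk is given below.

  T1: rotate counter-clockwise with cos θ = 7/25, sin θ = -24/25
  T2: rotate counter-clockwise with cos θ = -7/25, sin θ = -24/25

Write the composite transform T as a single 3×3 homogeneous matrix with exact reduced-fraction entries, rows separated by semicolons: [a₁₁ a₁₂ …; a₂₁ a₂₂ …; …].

T = [-1 0 0; 0 -1 0; 0 0 1]

T1 = [7/25 24/25 0; -24/25 7/25 0; 0 0 1]
T2·T1 = [-1 0 0; 0 -1 0; 0 0 1]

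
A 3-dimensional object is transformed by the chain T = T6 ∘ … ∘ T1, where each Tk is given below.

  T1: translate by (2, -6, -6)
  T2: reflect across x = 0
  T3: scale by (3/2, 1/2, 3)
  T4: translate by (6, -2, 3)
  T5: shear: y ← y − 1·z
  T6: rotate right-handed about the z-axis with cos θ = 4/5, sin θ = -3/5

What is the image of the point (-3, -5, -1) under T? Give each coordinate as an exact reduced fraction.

T(p) = (123/10, 39/10, -18)

T1 translate by (2, -6, -6): (-3, -5, -1) → (-1, -11, -7)
T2 reflect across x = 0: (-1, -11, -7) → (1, -11, -7)
T3 scale by (3/2, 1/2, 3): (1, -11, -7) → (3/2, -11/2, -21)
T4 translate by (6, -2, 3): (3/2, -11/2, -21) → (15/2, -15/2, -18)
T5 shear: y ← y − 1·z: (15/2, -15/2, -18) → (15/2, 21/2, -18)
T6 rotate right-handed about the z-axis with cos θ = 4/5, sin θ = -3/5: (15/2, 21/2, -18) → (123/10, 39/10, -18)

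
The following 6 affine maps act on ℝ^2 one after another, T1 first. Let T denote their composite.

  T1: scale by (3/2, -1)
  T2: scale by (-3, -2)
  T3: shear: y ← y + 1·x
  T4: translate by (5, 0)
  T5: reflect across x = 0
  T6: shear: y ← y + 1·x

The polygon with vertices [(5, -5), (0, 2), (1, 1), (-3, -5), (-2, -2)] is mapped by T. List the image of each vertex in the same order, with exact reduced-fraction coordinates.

T1 scale by (3/2, -1): (5, -5) → (15/2, 5); (0, 2) → (0, -2); (1, 1) → (3/2, -1); (-3, -5) → (-9/2, 5); (-2, -2) → (-3, 2)
T2 scale by (-3, -2): (15/2, 5) → (-45/2, -10); (0, -2) → (0, 4); (3/2, -1) → (-9/2, 2); (-9/2, 5) → (27/2, -10); (-3, 2) → (9, -4)
T3 shear: y ← y + 1·x: (-45/2, -10) → (-45/2, -65/2); (0, 4) → (0, 4); (-9/2, 2) → (-9/2, -5/2); (27/2, -10) → (27/2, 7/2); (9, -4) → (9, 5)
T4 translate by (5, 0): (-45/2, -65/2) → (-35/2, -65/2); (0, 4) → (5, 4); (-9/2, -5/2) → (1/2, -5/2); (27/2, 7/2) → (37/2, 7/2); (9, 5) → (14, 5)
T5 reflect across x = 0: (-35/2, -65/2) → (35/2, -65/2); (5, 4) → (-5, 4); (1/2, -5/2) → (-1/2, -5/2); (37/2, 7/2) → (-37/2, 7/2); (14, 5) → (-14, 5)
T6 shear: y ← y + 1·x: (35/2, -65/2) → (35/2, -15); (-5, 4) → (-5, -1); (-1/2, -5/2) → (-1/2, -3); (-37/2, 7/2) → (-37/2, -15); (-14, 5) → (-14, -9)

image vertices: (35/2, -15), (-5, -1), (-1/2, -3), (-37/2, -15), (-14, -9)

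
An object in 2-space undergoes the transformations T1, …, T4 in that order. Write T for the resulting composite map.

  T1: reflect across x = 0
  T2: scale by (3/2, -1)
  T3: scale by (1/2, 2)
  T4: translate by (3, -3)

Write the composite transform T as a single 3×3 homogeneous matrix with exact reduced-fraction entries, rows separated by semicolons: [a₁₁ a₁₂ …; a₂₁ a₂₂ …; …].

T1 = [-1 0 0; 0 1 0; 0 0 1]
T2·T1 = [-3/2 0 0; 0 -1 0; 0 0 1]
T3·…·T1 = [-3/4 0 0; 0 -2 0; 0 0 1]
T4·…·T1 = [-3/4 0 3; 0 -2 -3; 0 0 1]

T = [-3/4 0 3; 0 -2 -3; 0 0 1]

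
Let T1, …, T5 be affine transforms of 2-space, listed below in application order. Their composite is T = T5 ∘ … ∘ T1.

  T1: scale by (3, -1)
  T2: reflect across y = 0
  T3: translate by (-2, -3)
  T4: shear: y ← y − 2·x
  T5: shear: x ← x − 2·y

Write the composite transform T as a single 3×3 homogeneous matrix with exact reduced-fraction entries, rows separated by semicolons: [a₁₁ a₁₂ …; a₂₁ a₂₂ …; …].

T = [15 -2 -4; -6 1 1; 0 0 1]

T1 = [3 0 0; 0 -1 0; 0 0 1]
T2·T1 = [3 0 0; 0 1 0; 0 0 1]
T3·…·T1 = [3 0 -2; 0 1 -3; 0 0 1]
T4·…·T1 = [3 0 -2; -6 1 1; 0 0 1]
T5·…·T1 = [15 -2 -4; -6 1 1; 0 0 1]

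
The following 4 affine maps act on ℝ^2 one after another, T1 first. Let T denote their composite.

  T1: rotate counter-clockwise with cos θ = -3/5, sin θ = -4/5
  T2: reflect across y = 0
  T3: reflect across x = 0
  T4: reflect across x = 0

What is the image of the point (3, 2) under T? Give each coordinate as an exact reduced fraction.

T(p) = (-1/5, 18/5)

T1 rotate counter-clockwise with cos θ = -3/5, sin θ = -4/5: (3, 2) → (-1/5, -18/5)
T2 reflect across y = 0: (-1/5, -18/5) → (-1/5, 18/5)
T3 reflect across x = 0: (-1/5, 18/5) → (1/5, 18/5)
T4 reflect across x = 0: (1/5, 18/5) → (-1/5, 18/5)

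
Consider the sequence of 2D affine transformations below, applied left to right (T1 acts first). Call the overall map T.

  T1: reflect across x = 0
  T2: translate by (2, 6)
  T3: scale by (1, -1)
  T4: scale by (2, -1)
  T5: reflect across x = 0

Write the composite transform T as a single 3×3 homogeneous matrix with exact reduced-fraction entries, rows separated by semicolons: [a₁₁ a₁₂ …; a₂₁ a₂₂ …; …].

T = [2 0 -4; 0 1 6; 0 0 1]

T1 = [-1 0 0; 0 1 0; 0 0 1]
T2·T1 = [-1 0 2; 0 1 6; 0 0 1]
T3·…·T1 = [-1 0 2; 0 -1 -6; 0 0 1]
T4·…·T1 = [-2 0 4; 0 1 6; 0 0 1]
T5·…·T1 = [2 0 -4; 0 1 6; 0 0 1]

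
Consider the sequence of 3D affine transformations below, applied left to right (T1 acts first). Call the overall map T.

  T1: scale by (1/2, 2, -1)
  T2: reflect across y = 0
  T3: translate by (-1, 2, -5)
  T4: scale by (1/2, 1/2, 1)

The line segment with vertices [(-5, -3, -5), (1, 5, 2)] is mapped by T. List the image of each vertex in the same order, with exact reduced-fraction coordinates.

T1 scale by (1/2, 2, -1): (-5, -3, -5) → (-5/2, -6, 5); (1, 5, 2) → (1/2, 10, -2)
T2 reflect across y = 0: (-5/2, -6, 5) → (-5/2, 6, 5); (1/2, 10, -2) → (1/2, -10, -2)
T3 translate by (-1, 2, -5): (-5/2, 6, 5) → (-7/2, 8, 0); (1/2, -10, -2) → (-1/2, -8, -7)
T4 scale by (1/2, 1/2, 1): (-7/2, 8, 0) → (-7/4, 4, 0); (-1/2, -8, -7) → (-1/4, -4, -7)

image vertices: (-7/4, 4, 0), (-1/4, -4, -7)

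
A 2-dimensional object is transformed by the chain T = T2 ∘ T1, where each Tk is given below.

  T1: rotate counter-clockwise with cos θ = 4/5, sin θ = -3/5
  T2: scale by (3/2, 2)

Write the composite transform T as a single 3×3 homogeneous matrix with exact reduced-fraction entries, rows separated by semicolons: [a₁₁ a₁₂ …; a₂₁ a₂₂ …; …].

T1 = [4/5 3/5 0; -3/5 4/5 0; 0 0 1]
T2·T1 = [6/5 9/10 0; -6/5 8/5 0; 0 0 1]

T = [6/5 9/10 0; -6/5 8/5 0; 0 0 1]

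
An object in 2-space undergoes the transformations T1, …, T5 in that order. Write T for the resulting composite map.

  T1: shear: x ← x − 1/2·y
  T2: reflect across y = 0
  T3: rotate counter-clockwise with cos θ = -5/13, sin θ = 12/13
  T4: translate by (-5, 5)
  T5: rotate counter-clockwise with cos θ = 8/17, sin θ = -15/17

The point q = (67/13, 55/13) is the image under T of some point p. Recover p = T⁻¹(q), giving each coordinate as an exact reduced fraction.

p = (2, 4)

T1 = [1 -1/2 0; 0 1 0; 0 0 1]
T2·T1 = [1 -1/2 0; 0 -1 0; 0 0 1]
T3·…·T1 = [-5/13 29/26 0; 12/13 -1/13 0; 0 0 1]
T4·…·T1 = [-5/13 29/26 -5; 12/13 -1/13 5; 0 0 1]
T5·…·T1 = [140/221 101/221 35/17; 171/221 -451/442 115/17; 0 0 1]
det M = -1; M⁻¹ = [451/442 101/221 -135/26; 171/221 -140/221 35/13; 0 0 1]
M⁻¹ · (67/13, 55/13)ᵀ = (2, 4)ᵀ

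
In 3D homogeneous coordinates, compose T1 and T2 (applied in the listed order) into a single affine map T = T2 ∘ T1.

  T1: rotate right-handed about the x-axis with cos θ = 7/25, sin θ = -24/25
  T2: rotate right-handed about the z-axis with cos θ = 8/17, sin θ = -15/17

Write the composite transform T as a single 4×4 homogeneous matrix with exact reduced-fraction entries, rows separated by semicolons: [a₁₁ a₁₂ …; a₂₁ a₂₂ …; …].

T = [8/17 21/85 72/85 0; -15/17 56/425 192/425 0; 0 -24/25 7/25 0; 0 0 0 1]

T1 = [1 0 0 0; 0 7/25 24/25 0; 0 -24/25 7/25 0; 0 0 0 1]
T2·T1 = [8/17 21/85 72/85 0; -15/17 56/425 192/425 0; 0 -24/25 7/25 0; 0 0 0 1]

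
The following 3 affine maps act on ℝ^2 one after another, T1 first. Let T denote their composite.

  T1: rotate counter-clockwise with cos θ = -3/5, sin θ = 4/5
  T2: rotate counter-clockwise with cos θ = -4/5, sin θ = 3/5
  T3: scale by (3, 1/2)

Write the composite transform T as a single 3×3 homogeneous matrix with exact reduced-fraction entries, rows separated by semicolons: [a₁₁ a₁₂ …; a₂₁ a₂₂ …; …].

T = [0 3 0; -1/2 0 0; 0 0 1]

T1 = [-3/5 -4/5 0; 4/5 -3/5 0; 0 0 1]
T2·T1 = [0 1 0; -1 0 0; 0 0 1]
T3·…·T1 = [0 3 0; -1/2 0 0; 0 0 1]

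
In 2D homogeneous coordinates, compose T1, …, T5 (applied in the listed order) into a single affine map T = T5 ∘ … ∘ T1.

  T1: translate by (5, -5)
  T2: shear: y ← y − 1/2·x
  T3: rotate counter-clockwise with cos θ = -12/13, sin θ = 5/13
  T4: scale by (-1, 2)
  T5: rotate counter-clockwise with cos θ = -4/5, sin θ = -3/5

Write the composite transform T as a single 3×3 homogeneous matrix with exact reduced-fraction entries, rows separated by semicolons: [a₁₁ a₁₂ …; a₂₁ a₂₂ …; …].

T1 = [1 0 5; 0 1 -5; 0 0 1]
T2·T1 = [1 0 5; -1/2 1 -15/2; 0 0 1]
T3·…·T1 = [-19/26 -5/13 -45/26; 11/13 -12/13 115/13; 0 0 1]
T4·…·T1 = [19/26 5/13 45/26; 22/13 -24/13 230/13; 0 0 1]
T5·…·T1 = [28/65 -92/65 120/13; -233/130 81/65 -395/26; 0 0 1]

T = [28/65 -92/65 120/13; -233/130 81/65 -395/26; 0 0 1]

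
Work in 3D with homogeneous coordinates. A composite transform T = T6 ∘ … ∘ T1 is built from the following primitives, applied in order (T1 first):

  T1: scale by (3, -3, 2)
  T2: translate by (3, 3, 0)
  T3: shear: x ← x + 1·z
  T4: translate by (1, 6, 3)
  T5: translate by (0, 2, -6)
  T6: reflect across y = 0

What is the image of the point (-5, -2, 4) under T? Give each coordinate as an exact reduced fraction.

T(p) = (-3, -17, 5)

T1 scale by (3, -3, 2): (-5, -2, 4) → (-15, 6, 8)
T2 translate by (3, 3, 0): (-15, 6, 8) → (-12, 9, 8)
T3 shear: x ← x + 1·z: (-12, 9, 8) → (-4, 9, 8)
T4 translate by (1, 6, 3): (-4, 9, 8) → (-3, 15, 11)
T5 translate by (0, 2, -6): (-3, 15, 11) → (-3, 17, 5)
T6 reflect across y = 0: (-3, 17, 5) → (-3, -17, 5)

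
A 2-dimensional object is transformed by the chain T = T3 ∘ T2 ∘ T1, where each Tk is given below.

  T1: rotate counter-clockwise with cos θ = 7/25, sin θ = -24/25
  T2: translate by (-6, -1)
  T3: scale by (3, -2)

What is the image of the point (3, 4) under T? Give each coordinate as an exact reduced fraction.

T(p) = (-99/25, 138/25)

T1 rotate counter-clockwise with cos θ = 7/25, sin θ = -24/25: (3, 4) → (117/25, -44/25)
T2 translate by (-6, -1): (117/25, -44/25) → (-33/25, -69/25)
T3 scale by (3, -2): (-33/25, -69/25) → (-99/25, 138/25)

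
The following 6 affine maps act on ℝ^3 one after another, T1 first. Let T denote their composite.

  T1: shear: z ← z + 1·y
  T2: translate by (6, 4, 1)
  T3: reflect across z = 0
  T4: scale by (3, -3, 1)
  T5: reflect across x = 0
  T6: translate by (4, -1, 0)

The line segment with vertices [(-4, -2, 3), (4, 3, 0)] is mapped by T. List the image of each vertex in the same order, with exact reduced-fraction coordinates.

image vertices: (-2, -7, -2), (-26, -22, -4)

T1 shear: z ← z + 1·y: (-4, -2, 3) → (-4, -2, 1); (4, 3, 0) → (4, 3, 3)
T2 translate by (6, 4, 1): (-4, -2, 1) → (2, 2, 2); (4, 3, 3) → (10, 7, 4)
T3 reflect across z = 0: (2, 2, 2) → (2, 2, -2); (10, 7, 4) → (10, 7, -4)
T4 scale by (3, -3, 1): (2, 2, -2) → (6, -6, -2); (10, 7, -4) → (30, -21, -4)
T5 reflect across x = 0: (6, -6, -2) → (-6, -6, -2); (30, -21, -4) → (-30, -21, -4)
T6 translate by (4, -1, 0): (-6, -6, -2) → (-2, -7, -2); (-30, -21, -4) → (-26, -22, -4)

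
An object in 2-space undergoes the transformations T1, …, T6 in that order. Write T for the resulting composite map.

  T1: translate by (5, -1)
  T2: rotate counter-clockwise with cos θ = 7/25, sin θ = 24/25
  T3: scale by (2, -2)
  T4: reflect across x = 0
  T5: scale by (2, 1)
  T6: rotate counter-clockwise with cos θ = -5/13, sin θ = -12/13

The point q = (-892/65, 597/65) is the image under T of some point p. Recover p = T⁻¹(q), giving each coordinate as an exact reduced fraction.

p = (3, 5/2)

T1 = [1 0 5; 0 1 -1; 0 0 1]
T2·T1 = [7/25 -24/25 59/25; 24/25 7/25 113/25; 0 0 1]
T3·…·T1 = [14/25 -48/25 118/25; -48/25 -14/25 -226/25; 0 0 1]
T4·…·T1 = [-14/25 48/25 -118/25; -48/25 -14/25 -226/25; 0 0 1]
T5·…·T1 = [-28/25 96/25 -236/25; -48/25 -14/25 -226/25; 0 0 1]
T6·…·T1 = [-436/325 -648/325 -1532/325; 576/325 -1082/325 3962/325; 0 0 1]
det M = 8; M⁻¹ = [-541/1300 81/325 -5; -72/325 -109/650 1; 0 0 1]
M⁻¹ · (-892/65, 597/65)ᵀ = (3, 5/2)ᵀ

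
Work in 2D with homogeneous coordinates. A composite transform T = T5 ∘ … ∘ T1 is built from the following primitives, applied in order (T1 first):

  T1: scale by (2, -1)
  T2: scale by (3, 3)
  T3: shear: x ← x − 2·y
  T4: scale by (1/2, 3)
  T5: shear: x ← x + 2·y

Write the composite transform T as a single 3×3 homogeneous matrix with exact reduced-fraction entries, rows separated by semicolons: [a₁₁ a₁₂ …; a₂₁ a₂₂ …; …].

T = [3 -15 0; 0 -9 0; 0 0 1]

T1 = [2 0 0; 0 -1 0; 0 0 1]
T2·T1 = [6 0 0; 0 -3 0; 0 0 1]
T3·…·T1 = [6 6 0; 0 -3 0; 0 0 1]
T4·…·T1 = [3 3 0; 0 -9 0; 0 0 1]
T5·…·T1 = [3 -15 0; 0 -9 0; 0 0 1]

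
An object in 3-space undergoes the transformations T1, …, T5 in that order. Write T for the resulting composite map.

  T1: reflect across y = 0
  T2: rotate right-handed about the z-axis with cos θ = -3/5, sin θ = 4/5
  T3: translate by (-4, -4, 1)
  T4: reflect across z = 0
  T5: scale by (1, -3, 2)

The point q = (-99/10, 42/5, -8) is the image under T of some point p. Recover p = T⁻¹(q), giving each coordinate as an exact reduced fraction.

p = (9/2, -4, 3)

T1 = [1 0 0 0; 0 -1 0 0; 0 0 1 0; 0 0 0 1]
T2·T1 = [-3/5 4/5 0 0; 4/5 3/5 0 0; 0 0 1 0; 0 0 0 1]
T3·…·T1 = [-3/5 4/5 0 -4; 4/5 3/5 0 -4; 0 0 1 1; 0 0 0 1]
T4·…·T1 = [-3/5 4/5 0 -4; 4/5 3/5 0 -4; 0 0 -1 -1; 0 0 0 1]
T5·…·T1 = [-3/5 4/5 0 -4; -12/5 -9/5 0 12; 0 0 -2 -2; 0 0 0 1]
det M = -6; M⁻¹ = [-3/5 -4/15 0 4/5; 4/5 -1/5 0 28/5; 0 0 -1/2 -1; 0 0 0 1]
M⁻¹ · (-99/10, 42/5, -8)ᵀ = (9/2, -4, 3)ᵀ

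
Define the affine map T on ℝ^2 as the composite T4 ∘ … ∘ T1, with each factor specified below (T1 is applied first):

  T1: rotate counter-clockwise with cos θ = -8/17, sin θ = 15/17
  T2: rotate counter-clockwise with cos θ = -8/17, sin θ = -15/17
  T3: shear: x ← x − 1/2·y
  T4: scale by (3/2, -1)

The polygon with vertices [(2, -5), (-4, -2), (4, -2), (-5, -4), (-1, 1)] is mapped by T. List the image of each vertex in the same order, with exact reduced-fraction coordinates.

image vertices: (27/4, 5), (-9/2, 2), (15/2, 2), (-9/2, 4), (-9/4, -1)

T1 rotate counter-clockwise with cos θ = -8/17, sin θ = 15/17: (2, -5) → (59/17, 70/17); (-4, -2) → (62/17, -44/17); (4, -2) → (-2/17, 76/17); (-5, -4) → (100/17, -43/17); (-1, 1) → (-7/17, -23/17)
T2 rotate counter-clockwise with cos θ = -8/17, sin θ = -15/17: (59/17, 70/17) → (2, -5); (62/17, -44/17) → (-4, -2); (-2/17, 76/17) → (4, -2); (100/17, -43/17) → (-5, -4); (-7/17, -23/17) → (-1, 1)
T3 shear: x ← x − 1/2·y: (2, -5) → (9/2, -5); (-4, -2) → (-3, -2); (4, -2) → (5, -2); (-5, -4) → (-3, -4); (-1, 1) → (-3/2, 1)
T4 scale by (3/2, -1): (9/2, -5) → (27/4, 5); (-3, -2) → (-9/2, 2); (5, -2) → (15/2, 2); (-3, -4) → (-9/2, 4); (-3/2, 1) → (-9/4, -1)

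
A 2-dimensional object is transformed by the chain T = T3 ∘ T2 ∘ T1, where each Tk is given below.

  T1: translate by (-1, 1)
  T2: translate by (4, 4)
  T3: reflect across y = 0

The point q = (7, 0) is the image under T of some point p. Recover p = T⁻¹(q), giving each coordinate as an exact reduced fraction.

p = (4, -5)

T1 = [1 0 -1; 0 1 1; 0 0 1]
T2·T1 = [1 0 3; 0 1 5; 0 0 1]
T3·…·T1 = [1 0 3; 0 -1 -5; 0 0 1]
det M = -1; M⁻¹ = [1 0 -3; 0 -1 -5; 0 0 1]
M⁻¹ · (7, 0)ᵀ = (4, -5)ᵀ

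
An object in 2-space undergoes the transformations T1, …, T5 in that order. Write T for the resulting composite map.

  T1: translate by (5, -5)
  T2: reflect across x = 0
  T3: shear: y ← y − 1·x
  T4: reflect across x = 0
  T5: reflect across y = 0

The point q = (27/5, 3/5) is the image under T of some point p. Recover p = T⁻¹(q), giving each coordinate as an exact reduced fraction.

T1 = [1 0 5; 0 1 -5; 0 0 1]
T2·T1 = [-1 0 -5; 0 1 -5; 0 0 1]
T3·…·T1 = [-1 0 -5; 1 1 0; 0 0 1]
T4·…·T1 = [1 0 5; 1 1 0; 0 0 1]
T5·…·T1 = [1 0 5; -1 -1 0; 0 0 1]
det M = -1; M⁻¹ = [1 0 -5; -1 -1 5; 0 0 1]
M⁻¹ · (27/5, 3/5)ᵀ = (2/5, -1)ᵀ

p = (2/5, -1)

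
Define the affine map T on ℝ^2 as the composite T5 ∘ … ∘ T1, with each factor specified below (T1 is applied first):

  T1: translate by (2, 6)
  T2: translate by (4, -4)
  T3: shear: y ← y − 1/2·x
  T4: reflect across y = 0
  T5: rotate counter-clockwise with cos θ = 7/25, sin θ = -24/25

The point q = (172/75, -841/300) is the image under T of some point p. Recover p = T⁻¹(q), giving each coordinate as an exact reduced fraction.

T1 = [1 0 2; 0 1 6; 0 0 1]
T2·T1 = [1 0 6; 0 1 2; 0 0 1]
T3·…·T1 = [1 0 6; -1/2 1 -1; 0 0 1]
T4·…·T1 = [1 0 6; 1/2 -1 1; 0 0 1]
T5·…·T1 = [19/25 -24/25 66/25; -41/50 -7/25 -137/25; 0 0 1]
det M = -1; M⁻¹ = [7/25 -24/25 -6; -41/50 -19/25 -2; 0 0 1]
M⁻¹ · (172/75, -841/300)ᵀ = (-8/3, -7/4)ᵀ

p = (-8/3, -7/4)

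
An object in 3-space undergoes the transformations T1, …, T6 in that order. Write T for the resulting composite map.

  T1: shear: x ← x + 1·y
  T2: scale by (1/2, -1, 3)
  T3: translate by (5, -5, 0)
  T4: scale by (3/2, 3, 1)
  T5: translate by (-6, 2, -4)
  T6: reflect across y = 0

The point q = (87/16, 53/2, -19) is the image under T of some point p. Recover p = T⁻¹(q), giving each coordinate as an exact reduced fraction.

T1 = [1 1 0 0; 0 1 0 0; 0 0 1 0; 0 0 0 1]
T2·T1 = [1/2 1/2 0 0; 0 -1 0 0; 0 0 3 0; 0 0 0 1]
T3·…·T1 = [1/2 1/2 0 5; 0 -1 0 -5; 0 0 3 0; 0 0 0 1]
T4·…·T1 = [3/4 3/4 0 15/2; 0 -3 0 -15; 0 0 3 0; 0 0 0 1]
T5·…·T1 = [3/4 3/4 0 3/2; 0 -3 0 -13; 0 0 3 -4; 0 0 0 1]
T6·…·T1 = [3/4 3/4 0 3/2; 0 3 0 13; 0 0 3 -4; 0 0 0 1]
det M = 27/4; M⁻¹ = [4/3 -1/3 0 7/3; 0 1/3 0 -13/3; 0 0 1/3 4/3; 0 0 0 1]
M⁻¹ · (87/16, 53/2, -19)ᵀ = (3/4, 9/2, -5)ᵀ

p = (3/4, 9/2, -5)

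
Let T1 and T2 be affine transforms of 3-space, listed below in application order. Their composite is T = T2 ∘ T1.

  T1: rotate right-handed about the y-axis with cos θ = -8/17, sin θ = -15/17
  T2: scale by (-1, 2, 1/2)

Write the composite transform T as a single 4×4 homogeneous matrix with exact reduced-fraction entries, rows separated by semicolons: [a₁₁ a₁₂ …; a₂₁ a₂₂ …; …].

T1 = [-8/17 0 -15/17 0; 0 1 0 0; 15/17 0 -8/17 0; 0 0 0 1]
T2·T1 = [8/17 0 15/17 0; 0 2 0 0; 15/34 0 -4/17 0; 0 0 0 1]

T = [8/17 0 15/17 0; 0 2 0 0; 15/34 0 -4/17 0; 0 0 0 1]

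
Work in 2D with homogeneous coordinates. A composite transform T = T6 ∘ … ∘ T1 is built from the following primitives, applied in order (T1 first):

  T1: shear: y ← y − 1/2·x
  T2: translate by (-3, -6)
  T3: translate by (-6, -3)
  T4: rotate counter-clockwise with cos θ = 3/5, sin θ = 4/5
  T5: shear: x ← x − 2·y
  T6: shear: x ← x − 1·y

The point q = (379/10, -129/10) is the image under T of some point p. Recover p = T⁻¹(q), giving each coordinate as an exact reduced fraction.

T1 = [1 0 0; -1/2 1 0; 0 0 1]
T2·T1 = [1 0 -3; -1/2 1 -6; 0 0 1]
T3·…·T1 = [1 0 -9; -1/2 1 -9; 0 0 1]
T4·…·T1 = [1 -4/5 9/5; 1/2 3/5 -63/5; 0 0 1]
T5·…·T1 = [0 -2 27; 1/2 3/5 -63/5; 0 0 1]
T6·…·T1 = [-1/2 -13/5 198/5; 1/2 3/5 -63/5; 0 0 1]
det M = 1; M⁻¹ = [3/5 13/5 9; -1/2 -1/2 27/2; 0 0 1]
M⁻¹ · (379/10, -129/10)ᵀ = (-9/5, 1)ᵀ

p = (-9/5, 1)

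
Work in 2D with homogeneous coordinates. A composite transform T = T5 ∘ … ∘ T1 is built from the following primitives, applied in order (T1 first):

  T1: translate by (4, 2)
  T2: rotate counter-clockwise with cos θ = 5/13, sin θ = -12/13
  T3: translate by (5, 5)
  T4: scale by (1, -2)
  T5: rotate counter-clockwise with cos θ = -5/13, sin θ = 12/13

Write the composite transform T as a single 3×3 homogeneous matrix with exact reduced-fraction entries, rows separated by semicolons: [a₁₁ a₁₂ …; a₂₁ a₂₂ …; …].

T = [-313/169 60/169 103/169; -60/169 194/169 1578/169; 0 0 1]

T1 = [1 0 4; 0 1 2; 0 0 1]
T2·T1 = [5/13 12/13 44/13; -12/13 5/13 -38/13; 0 0 1]
T3·…·T1 = [5/13 12/13 109/13; -12/13 5/13 27/13; 0 0 1]
T4·…·T1 = [5/13 12/13 109/13; 24/13 -10/13 -54/13; 0 0 1]
T5·…·T1 = [-313/169 60/169 103/169; -60/169 194/169 1578/169; 0 0 1]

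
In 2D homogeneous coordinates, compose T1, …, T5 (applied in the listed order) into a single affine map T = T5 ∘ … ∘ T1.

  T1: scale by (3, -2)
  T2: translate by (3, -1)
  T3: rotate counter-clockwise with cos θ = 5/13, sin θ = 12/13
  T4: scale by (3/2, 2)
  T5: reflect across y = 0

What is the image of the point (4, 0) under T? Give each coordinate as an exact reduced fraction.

T1 scale by (3, -2): (4, 0) → (12, 0)
T2 translate by (3, -1): (12, 0) → (15, -1)
T3 rotate counter-clockwise with cos θ = 5/13, sin θ = 12/13: (15, -1) → (87/13, 175/13)
T4 scale by (3/2, 2): (87/13, 175/13) → (261/26, 350/13)
T5 reflect across y = 0: (261/26, 350/13) → (261/26, -350/13)

T(p) = (261/26, -350/13)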